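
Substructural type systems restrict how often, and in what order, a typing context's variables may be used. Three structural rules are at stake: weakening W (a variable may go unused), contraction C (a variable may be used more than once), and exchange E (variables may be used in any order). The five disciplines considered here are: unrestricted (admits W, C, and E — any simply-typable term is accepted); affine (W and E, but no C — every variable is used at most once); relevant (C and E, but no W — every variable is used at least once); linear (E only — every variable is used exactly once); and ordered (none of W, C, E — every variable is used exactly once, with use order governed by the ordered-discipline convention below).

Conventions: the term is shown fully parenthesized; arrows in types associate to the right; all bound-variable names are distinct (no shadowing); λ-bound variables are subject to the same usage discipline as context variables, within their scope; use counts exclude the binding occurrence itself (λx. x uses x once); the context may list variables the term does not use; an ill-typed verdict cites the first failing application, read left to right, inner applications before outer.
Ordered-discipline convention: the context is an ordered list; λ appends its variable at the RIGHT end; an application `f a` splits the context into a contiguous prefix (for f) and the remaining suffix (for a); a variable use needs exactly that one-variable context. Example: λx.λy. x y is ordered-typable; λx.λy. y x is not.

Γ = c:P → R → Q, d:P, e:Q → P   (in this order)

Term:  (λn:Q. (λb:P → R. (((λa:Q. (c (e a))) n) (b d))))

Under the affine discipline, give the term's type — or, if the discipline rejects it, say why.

term : Q → (P → R) → Q
counts: c ×1, d ×1, e ×1, n [bound] ×1, b [bound] ×1, a [bound] ×1
use order (left to right): c, e, a, n, b, d
typing: well-typed at Q → (P → R) → Q
summary: ordered ✗, linear ✓, affine ✓, relevant ✓, unrestricted ✓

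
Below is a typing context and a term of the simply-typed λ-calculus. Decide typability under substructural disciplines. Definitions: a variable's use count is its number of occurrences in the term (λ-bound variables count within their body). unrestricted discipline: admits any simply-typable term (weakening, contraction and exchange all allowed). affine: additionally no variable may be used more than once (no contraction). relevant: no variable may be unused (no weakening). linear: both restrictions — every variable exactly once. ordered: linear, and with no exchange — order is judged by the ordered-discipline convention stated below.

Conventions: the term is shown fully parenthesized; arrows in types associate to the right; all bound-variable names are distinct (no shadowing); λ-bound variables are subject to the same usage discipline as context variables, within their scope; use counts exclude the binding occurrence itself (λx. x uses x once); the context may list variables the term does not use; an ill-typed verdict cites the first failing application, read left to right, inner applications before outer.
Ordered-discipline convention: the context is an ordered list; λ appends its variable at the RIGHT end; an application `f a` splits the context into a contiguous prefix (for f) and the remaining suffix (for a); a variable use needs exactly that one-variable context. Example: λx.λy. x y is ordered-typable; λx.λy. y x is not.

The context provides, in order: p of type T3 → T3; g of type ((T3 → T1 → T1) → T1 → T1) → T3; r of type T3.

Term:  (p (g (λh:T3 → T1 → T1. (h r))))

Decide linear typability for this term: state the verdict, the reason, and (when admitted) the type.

yes — single use per variable (p, g, r, h); term : T3
variable uses: p: 1×, g: 1×, r: 1×, h [bound]: 1×
order of uses: p, g, h, r
typing: well-typed — term : T3
per-discipline verdicts: ordered ✗ · linear ✓ · affine ✓ · relevant ✓ · unrestricted ✓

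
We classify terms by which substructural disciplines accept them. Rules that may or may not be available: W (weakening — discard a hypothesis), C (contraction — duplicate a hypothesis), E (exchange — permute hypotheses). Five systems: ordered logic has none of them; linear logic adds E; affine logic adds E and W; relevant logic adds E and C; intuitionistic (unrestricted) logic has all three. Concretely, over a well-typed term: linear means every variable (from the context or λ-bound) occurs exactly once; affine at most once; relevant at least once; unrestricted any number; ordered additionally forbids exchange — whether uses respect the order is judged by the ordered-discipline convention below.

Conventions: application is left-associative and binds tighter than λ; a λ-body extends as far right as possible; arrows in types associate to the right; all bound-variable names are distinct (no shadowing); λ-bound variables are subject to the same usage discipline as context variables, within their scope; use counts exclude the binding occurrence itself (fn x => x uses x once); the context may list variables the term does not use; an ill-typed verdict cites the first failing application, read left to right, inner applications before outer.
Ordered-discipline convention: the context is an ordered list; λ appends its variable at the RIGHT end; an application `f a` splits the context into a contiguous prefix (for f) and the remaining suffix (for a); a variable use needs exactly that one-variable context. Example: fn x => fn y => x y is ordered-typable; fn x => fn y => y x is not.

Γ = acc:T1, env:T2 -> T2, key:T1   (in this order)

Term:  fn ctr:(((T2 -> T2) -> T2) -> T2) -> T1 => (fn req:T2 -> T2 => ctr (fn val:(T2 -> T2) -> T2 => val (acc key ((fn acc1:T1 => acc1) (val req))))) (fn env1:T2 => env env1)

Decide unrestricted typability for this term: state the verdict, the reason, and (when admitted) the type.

no — the type mismatch rejects it
variable uses: acc: 1×, env: 1×, key: 1×, ctr (λ-bound): 1×, req (λ-bound): 1×, val (λ-bound): 2×, acc1 (λ-bound): 1×, env1 (λ-bound): 1×
left-to-right use order: ctr, val, acc, key, acc1, val, req, env, env1
typing: ill-typed: non-arrow in function slot: T1
per-discipline verdicts: ordered ✗, linear ✗, affine ✗, relevant ✗, unrestricted ✗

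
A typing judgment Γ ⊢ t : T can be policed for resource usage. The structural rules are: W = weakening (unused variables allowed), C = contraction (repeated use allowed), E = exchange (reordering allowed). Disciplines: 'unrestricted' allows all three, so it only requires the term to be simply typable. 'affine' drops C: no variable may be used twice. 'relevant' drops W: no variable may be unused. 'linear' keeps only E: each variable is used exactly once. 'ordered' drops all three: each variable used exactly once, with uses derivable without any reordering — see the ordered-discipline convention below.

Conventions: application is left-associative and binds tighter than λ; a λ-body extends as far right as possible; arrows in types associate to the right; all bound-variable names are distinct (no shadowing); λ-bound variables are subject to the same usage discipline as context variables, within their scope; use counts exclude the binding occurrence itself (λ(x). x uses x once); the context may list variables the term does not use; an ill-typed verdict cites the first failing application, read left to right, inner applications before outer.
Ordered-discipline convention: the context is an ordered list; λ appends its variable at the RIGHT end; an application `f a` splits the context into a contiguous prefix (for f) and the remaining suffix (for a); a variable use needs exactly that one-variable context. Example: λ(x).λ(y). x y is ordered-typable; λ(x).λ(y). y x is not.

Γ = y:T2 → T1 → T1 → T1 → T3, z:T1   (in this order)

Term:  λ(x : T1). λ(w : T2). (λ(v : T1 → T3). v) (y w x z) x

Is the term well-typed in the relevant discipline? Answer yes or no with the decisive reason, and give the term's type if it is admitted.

yes — y, z, x, w, v: all used, weakening unneeded; term : T1 → T2 → T3
use counts: y ×1; z ×1; x (λ-bound) ×2; w (λ-bound) ×1; v (λ-bound) ×1
order of uses: v, y, w, x, z, x
typing: well-typed — term : T1 → T2 → T3
summary: ordered ✗ · linear ✗ · affine ✗ · relevant ✓ · unrestricted ✓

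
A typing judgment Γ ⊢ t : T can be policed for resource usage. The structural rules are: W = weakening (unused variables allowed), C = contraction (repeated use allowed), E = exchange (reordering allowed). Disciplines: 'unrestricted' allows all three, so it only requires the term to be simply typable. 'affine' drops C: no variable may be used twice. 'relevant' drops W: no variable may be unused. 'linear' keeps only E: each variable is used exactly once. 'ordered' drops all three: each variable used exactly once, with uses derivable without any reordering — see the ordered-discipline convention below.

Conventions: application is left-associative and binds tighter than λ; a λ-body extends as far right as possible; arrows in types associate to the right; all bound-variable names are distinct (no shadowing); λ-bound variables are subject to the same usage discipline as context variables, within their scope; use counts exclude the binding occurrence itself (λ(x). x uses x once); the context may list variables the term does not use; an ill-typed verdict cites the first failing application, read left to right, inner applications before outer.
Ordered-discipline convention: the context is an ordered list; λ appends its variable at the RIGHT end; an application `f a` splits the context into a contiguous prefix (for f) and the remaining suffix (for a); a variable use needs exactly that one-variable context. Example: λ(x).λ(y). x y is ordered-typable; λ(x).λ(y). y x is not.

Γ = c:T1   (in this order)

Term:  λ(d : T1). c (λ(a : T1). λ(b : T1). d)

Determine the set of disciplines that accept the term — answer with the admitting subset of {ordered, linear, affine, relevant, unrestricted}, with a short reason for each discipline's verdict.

admitted in: none
use counts: c ×1, d (bound) ×1, a (bound) ×0, b (bound) ×0
uses in reading order: c, d
typing: ill-typed: non-function type T1 applied to an argument
ordered: ✗ — fails simple typing
linear: ✗ — a type mismatch blocks all five
affine: ✗ — the type mismatch rejects it
relevant: ✗ — not simply typable
unrestricted: ✗ — fails simple typing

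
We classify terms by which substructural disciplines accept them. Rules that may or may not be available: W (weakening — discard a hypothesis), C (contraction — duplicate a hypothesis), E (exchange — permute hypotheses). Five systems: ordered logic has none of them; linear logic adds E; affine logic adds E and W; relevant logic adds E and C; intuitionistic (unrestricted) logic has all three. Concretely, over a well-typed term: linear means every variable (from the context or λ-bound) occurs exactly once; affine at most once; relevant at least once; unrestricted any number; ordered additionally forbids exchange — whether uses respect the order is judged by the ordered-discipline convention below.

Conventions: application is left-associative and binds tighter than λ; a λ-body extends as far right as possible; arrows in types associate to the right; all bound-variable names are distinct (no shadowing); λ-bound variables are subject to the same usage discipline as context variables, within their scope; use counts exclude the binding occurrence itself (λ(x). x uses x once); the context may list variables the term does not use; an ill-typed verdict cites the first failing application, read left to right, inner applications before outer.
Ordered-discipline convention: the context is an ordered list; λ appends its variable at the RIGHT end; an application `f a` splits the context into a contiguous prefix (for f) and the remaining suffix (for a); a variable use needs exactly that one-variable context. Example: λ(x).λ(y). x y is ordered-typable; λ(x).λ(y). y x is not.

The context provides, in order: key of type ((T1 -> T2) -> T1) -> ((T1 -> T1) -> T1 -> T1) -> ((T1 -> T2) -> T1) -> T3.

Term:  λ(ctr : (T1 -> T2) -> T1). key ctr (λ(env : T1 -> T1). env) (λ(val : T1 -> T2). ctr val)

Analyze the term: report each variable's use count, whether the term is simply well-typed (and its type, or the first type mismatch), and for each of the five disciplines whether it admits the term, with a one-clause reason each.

counts: key: 1; ctr (bound): 2; env (bound): 1; val (bound): 1
use order (left to right): key, ctr, env, ctr, val
typing: well-typed — term : ((T1 -> T2) -> T1) -> T3
ordered: ✗ — needs contraction — ctr ×2
linear: ✗ — needs contraction — ctr ×2
affine: ✗ — needs contraction — ctr ×2
relevant: ✓ — every one of key, ctr, env, val appears
unrestricted: ✓ — type-checks (((T1 -> T2) -> T1) -> T3) and nothing is barred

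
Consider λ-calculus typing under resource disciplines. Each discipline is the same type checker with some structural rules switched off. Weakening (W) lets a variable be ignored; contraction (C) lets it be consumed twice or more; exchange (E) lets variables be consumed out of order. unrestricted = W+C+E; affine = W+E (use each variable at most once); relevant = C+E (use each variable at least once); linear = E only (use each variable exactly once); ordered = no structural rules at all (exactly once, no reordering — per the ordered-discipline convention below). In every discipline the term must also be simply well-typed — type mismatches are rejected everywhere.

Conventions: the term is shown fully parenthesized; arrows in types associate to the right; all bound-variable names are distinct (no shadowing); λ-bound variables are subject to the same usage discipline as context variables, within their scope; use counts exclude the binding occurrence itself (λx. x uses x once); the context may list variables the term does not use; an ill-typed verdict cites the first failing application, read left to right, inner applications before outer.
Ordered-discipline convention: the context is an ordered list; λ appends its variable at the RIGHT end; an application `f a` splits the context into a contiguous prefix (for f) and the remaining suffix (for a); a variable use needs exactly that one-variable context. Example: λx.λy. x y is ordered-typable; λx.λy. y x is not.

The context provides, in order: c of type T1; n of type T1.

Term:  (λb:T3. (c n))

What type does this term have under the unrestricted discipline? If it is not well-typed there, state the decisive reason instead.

not well-typed under unrestricted — the type mismatch rejects it
usage: c ×1, n ×1, b (λ-bound) ×0
use order (left to right): c, n
typing: ill-typed: applying a non-function (T1)
all disciplines: ordered ✗ · linear ✗ · affine ✗ · relevant ✗ · unrestricted ✗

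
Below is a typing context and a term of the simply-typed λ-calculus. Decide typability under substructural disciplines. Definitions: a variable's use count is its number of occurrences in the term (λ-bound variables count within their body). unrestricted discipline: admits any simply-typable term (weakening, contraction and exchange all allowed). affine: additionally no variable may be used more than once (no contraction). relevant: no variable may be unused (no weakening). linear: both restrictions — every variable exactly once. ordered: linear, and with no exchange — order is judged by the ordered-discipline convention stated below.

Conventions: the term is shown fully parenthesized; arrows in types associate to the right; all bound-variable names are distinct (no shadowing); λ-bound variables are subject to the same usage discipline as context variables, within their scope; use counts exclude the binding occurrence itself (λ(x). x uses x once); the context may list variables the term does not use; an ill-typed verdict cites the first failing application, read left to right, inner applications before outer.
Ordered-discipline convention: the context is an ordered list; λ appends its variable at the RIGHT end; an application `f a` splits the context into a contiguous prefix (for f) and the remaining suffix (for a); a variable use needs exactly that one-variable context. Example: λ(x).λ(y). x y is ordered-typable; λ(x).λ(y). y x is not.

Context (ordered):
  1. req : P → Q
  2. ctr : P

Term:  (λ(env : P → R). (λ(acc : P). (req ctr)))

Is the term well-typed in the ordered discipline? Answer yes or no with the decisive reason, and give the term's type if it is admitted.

no — unused: env, acc — weakening required
use counts: req: 1×; ctr: 1×; env (λ-bound): 0×; acc (λ-bound): 0×
left-to-right use order: req, ctr
typing: well-typed at (P → R) → P → Q
summary: ordered ✗ | linear ✗ | affine ✓ | relevant ✗ | unrestricted ✓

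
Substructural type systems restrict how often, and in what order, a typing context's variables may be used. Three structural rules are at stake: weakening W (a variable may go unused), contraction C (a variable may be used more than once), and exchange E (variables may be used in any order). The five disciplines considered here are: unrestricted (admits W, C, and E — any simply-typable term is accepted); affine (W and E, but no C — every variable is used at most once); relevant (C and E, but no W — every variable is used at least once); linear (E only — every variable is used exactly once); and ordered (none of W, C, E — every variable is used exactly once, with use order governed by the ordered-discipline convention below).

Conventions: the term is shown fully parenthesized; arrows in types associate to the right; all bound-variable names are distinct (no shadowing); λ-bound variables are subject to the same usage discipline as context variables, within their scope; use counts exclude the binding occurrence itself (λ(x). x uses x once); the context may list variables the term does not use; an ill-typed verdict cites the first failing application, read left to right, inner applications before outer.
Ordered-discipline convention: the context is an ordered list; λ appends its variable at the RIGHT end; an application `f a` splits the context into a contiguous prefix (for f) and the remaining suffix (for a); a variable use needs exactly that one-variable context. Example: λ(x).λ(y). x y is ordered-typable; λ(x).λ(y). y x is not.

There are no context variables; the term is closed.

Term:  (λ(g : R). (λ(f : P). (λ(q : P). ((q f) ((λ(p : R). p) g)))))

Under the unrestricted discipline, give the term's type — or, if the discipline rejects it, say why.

not well-typed under unrestricted — fails simple typing
usage: g (bound): 1×, f (bound): 1×, q (bound): 1×, p (bound): 1×
order of uses: q, f, p, g
typing: ill-typed: can't apply a value of type P
per-discipline verdicts: ordered ✗; linear ✗; affine ✗; relevant ✗; unrestricted ✗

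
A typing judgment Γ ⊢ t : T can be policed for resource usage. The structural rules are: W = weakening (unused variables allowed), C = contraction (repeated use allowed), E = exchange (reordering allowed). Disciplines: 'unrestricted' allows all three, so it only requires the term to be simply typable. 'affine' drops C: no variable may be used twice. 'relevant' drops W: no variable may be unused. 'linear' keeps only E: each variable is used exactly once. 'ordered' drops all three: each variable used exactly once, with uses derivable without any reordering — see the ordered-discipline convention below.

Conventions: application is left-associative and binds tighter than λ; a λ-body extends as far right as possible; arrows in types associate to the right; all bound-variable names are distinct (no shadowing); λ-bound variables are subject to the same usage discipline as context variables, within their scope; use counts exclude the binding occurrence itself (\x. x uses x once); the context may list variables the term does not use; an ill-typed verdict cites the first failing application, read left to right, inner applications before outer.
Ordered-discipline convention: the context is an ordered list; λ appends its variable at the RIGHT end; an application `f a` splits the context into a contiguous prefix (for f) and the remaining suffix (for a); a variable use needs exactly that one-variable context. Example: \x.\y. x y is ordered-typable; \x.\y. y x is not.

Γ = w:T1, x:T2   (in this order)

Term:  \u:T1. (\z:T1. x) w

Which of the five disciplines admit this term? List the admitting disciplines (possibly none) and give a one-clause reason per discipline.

admitted by: affine, unrestricted
variable uses: w=1, x=1, u (bound)=0, z (bound)=0
uses in reading order: x, w
typing: the term checks, with type T1 → T2
ordered ✗ (u, z never used (weakening))
linear ✗ (u, z never used (weakening))
affine ✓ (no duplicate uses among w, x, u, z)
relevant ✗ (u, z never used (weakening))
unrestricted ✓ (typability at T1 → T2 is all that's needed)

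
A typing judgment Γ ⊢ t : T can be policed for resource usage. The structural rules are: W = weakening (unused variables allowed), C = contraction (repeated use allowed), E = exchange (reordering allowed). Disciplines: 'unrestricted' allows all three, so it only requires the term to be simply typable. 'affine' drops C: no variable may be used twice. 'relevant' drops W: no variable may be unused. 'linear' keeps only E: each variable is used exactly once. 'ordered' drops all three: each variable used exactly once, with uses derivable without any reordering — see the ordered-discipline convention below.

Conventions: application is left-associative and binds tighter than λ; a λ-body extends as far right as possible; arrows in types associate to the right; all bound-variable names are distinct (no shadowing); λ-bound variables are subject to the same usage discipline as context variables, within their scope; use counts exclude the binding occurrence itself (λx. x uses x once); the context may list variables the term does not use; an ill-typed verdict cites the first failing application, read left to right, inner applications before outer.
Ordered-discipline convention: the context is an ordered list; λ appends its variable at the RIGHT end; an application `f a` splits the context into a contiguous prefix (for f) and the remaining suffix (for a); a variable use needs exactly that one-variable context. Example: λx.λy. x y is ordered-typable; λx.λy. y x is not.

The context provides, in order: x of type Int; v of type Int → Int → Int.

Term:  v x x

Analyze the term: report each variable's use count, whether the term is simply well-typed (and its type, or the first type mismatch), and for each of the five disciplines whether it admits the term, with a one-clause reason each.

use counts: x: 2×; v: 1×
order of uses: v, x, x
typing: the term checks, with type Int
ordered: ✗ — x ×2 used more than once (contraction)
linear: ✗ — x ×2 used more than once (contraction)
affine: ✗ — x ×2 used more than once (contraction)
relevant: ✓ — x, v: all used, weakening unneeded
unrestricted: ✓ — type-checks (Int) and nothing is barred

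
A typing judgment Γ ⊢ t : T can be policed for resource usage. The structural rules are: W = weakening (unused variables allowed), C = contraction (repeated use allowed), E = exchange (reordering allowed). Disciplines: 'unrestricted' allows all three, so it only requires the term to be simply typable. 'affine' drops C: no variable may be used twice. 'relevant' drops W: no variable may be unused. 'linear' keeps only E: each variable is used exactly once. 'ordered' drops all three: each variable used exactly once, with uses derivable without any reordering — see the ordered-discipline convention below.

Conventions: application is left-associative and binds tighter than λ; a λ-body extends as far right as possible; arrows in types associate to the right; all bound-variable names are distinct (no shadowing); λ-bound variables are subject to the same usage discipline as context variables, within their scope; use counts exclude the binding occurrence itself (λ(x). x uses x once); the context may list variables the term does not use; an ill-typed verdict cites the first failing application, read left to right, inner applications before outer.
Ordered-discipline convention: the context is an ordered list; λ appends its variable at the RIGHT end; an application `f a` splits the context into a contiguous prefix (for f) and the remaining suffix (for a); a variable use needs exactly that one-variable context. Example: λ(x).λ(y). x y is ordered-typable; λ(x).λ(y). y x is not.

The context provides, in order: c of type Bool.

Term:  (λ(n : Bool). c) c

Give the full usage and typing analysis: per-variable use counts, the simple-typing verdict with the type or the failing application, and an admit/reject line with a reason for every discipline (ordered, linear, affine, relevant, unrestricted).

variable uses: c=2, n [bound]=0
uses in reading order: c, c
typing: ✓ — Bool
ordered: ✗, c ×2 used more than once (contraction); n left unused
linear: ✗, c ×2 used more than once (contraction); n left unused
affine: ✗, c ×2 used more than once (contraction)
relevant: ✗, n left unused
unrestricted: ✓, well-typed at Bool; no restrictions here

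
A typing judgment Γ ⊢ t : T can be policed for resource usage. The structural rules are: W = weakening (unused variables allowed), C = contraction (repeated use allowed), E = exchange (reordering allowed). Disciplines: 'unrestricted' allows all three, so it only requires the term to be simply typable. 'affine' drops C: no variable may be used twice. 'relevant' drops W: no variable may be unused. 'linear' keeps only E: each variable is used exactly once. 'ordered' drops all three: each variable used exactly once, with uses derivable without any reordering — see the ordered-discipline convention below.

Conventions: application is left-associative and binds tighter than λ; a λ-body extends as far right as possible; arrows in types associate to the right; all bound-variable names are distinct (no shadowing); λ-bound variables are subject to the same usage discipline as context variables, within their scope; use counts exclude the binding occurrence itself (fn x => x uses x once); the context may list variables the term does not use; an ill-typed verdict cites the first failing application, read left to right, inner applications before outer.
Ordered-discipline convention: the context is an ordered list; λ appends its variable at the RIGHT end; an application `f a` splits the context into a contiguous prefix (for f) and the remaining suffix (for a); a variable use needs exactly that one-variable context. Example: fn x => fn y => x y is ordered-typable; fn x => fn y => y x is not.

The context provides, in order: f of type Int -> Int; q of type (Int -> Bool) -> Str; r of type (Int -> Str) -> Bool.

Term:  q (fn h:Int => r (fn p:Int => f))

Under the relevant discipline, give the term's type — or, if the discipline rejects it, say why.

not well-typed under relevant — not simply typable
usage: f: 1; q: 1; r: 1; h (λ-bound): 0; p (λ-bound): 0
use order (left to right): q, r, f
typing: ill-typed: argument of type Int -> Int -> Int where Int -> Str is required
all disciplines: ordered ✗ | linear ✗ | affine ✗ | relevant ✗ | unrestricted ✗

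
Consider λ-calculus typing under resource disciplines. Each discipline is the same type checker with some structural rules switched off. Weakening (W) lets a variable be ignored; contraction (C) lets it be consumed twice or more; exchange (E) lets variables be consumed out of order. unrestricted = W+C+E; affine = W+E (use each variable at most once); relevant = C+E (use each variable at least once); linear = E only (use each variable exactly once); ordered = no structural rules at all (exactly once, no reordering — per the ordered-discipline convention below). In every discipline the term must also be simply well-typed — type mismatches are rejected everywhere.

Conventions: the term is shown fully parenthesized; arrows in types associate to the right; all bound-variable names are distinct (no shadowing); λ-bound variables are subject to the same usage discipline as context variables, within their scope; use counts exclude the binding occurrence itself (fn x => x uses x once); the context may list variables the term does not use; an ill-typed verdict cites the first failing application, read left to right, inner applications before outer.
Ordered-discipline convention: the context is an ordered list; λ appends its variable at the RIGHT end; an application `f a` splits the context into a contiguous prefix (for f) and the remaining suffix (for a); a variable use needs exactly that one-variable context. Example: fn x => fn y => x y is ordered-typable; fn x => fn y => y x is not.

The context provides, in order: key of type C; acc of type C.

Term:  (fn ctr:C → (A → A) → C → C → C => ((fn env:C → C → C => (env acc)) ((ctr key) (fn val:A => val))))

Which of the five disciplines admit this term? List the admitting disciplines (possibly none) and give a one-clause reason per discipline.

admitted by: linear, affine, relevant, unrestricted
variable uses: key ×1, acc ×1, ctr (λ-bound) ×1, env (λ-bound) ×1, val (λ-bound) ×1
left-to-right use order: env, acc, ctr, key, val
typing: well-typed at (C → (A → A) → C → C → C) → C → C
ordered: ✗ — no ordered split (uses run env, acc, ctr, key, val)
linear: ✓ — key, acc, ctr, env, val: one use apiece
affine: ✓ — no duplicate uses among key, acc, ctr, env, val
relevant: ✓ — none of key, acc, ctr, env, val goes unused
unrestricted: ✓ — simply typable at (C → (A → A) → C → C → C) → C → C; W, C, E all held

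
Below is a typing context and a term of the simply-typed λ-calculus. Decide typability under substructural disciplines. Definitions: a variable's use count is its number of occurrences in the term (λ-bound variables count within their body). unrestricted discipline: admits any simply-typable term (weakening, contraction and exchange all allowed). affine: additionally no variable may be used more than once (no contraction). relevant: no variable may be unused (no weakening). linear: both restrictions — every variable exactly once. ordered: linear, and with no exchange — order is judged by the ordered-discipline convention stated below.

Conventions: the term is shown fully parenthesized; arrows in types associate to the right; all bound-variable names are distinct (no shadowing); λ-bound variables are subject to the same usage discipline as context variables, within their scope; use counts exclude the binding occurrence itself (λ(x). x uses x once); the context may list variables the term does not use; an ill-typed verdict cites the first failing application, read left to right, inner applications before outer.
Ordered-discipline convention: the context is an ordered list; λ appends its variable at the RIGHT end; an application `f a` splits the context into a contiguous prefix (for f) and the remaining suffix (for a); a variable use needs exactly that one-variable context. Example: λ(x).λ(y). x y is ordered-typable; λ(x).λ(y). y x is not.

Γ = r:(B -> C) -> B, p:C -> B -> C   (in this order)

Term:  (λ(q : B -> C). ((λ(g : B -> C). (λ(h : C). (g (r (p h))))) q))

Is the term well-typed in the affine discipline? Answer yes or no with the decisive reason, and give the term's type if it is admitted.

yes — no duplicate uses among r, p, q, g, h; term : (B -> C) -> C -> C
variable uses: r=1; p=1; q (bound)=1; g (bound)=1; h (bound)=1
use order (left to right): g, r, p, h, q
typing: ✓ — (B -> C) -> C -> C
across the five disciplines: ordered ✗ · linear ✓ · affine ✓ · relevant ✓ · unrestricted ✓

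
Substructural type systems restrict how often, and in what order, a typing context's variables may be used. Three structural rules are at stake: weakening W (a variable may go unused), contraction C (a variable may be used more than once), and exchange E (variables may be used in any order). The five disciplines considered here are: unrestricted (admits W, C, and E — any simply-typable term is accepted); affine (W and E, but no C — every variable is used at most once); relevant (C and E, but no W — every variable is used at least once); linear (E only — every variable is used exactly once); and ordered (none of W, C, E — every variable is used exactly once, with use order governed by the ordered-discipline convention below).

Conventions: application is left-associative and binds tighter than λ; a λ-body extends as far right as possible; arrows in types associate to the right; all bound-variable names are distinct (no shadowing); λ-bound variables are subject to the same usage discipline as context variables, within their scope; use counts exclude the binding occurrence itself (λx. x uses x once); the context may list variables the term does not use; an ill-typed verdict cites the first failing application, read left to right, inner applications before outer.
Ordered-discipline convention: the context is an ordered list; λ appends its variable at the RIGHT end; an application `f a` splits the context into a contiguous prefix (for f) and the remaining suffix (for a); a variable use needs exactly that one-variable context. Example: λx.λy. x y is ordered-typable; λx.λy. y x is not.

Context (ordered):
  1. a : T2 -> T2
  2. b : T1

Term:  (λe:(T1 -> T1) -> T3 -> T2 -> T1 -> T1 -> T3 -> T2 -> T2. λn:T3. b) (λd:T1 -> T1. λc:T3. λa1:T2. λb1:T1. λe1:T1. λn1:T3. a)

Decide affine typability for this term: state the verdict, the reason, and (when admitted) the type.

yes — none of a, b, e, n, d, c, a1, b1, e1, n1 used more than once; term : T3 -> T1
use counts: a=1; b=1; e (λ-bound)=0; n (λ-bound)=0; d (λ-bound)=0; c (λ-bound)=0; a1 (λ-bound)=0; b1 (λ-bound)=0; e1 (λ-bound)=0; n1 (λ-bound)=0
order of uses: b, a
typing: well-typed at T3 -> T1
all disciplines: ordered ✗; linear ✗; affine ✓; relevant ✗; unrestricted ✓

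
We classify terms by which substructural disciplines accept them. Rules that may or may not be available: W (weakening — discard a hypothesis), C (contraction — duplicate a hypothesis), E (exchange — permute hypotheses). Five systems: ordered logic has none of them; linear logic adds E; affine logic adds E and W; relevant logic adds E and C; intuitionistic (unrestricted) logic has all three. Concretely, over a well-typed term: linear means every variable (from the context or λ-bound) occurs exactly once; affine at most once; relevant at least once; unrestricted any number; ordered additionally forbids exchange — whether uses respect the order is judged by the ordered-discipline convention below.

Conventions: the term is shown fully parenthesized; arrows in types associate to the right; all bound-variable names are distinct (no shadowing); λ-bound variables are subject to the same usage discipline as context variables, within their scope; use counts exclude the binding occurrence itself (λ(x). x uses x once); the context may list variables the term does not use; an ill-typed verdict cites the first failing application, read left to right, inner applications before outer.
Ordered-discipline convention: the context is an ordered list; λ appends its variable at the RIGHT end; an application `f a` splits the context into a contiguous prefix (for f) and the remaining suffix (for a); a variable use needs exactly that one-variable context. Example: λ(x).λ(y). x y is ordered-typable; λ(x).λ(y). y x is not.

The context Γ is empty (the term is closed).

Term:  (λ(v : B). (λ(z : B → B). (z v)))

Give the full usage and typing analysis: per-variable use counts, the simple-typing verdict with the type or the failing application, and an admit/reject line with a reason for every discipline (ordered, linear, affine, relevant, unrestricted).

use counts: v (bound) ×1, z (bound) ×1
uses in reading order: z, v
typing: the term checks, with type B → (B → B) → B
ordered: ✗, no contiguous prefix/suffix split fits z, v
linear: ✓, each of v, z used exactly once
affine: ✓, no duplicate uses among v, z
relevant: ✓, every one of v, z appears
unrestricted: ✓, simply typable at B → (B → B) → B; W, C, E all held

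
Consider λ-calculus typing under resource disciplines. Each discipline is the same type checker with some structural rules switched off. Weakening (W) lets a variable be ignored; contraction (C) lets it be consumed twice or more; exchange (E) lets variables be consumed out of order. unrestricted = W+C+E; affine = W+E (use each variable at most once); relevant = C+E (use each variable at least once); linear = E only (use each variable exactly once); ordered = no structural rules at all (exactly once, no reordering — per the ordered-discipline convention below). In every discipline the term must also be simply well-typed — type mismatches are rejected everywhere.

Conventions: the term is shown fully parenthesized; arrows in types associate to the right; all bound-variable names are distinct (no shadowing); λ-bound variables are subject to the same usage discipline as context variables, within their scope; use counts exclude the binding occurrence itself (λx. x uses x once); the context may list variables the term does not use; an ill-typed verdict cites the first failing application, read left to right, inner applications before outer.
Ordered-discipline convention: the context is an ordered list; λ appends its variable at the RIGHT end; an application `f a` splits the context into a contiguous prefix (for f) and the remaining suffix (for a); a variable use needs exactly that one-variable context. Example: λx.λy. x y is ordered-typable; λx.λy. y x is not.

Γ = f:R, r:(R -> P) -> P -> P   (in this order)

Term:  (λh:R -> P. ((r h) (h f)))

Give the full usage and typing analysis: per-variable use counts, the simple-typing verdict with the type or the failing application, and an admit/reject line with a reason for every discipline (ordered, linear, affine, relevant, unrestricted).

variable uses: f: 1×, r: 1×, h [bound]: 2×
left-to-right use order: r, h, h, f
typing: the term checks, with type (R -> P) -> P
ordered: ✗ — repeated use of h ×2
linear: ✗ — repeated use of h ×2
affine: ✗ — repeated use of h ×2
relevant: ✓ — f, r, h: all used, weakening unneeded
unrestricted: ✓ — typability at (R -> P) -> P is all that's needed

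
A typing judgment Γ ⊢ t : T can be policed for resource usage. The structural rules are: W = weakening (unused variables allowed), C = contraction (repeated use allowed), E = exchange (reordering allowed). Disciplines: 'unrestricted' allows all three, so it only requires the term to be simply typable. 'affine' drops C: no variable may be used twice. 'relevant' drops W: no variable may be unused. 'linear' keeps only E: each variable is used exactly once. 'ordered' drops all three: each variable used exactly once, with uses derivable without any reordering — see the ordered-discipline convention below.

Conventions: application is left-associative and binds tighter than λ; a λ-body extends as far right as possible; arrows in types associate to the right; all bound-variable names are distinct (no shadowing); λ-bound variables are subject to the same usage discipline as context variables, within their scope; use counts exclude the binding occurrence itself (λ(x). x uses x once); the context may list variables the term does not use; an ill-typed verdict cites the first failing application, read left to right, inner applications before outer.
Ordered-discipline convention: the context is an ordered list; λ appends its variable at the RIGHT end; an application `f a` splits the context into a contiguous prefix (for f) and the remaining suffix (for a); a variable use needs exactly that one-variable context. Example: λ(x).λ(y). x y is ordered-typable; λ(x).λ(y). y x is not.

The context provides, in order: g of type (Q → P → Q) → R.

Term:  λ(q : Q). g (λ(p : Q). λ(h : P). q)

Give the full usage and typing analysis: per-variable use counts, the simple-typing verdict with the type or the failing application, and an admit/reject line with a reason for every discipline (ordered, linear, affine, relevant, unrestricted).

variable uses: g=1, q (λ-bound)=1, p (λ-bound)=0, h (λ-bound)=0
uses in reading order: g, q
typing: ✓ — Q → R
ordered: ✗ — unused: p, h — weakening required
linear: ✗ — unused: p, h — weakening required
affine: ✓ — none of g, q, p, h used more than once
relevant: ✗ — unused: p, h — weakening required
unrestricted: ✓ — simply typable at Q → R; W, C, E all held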